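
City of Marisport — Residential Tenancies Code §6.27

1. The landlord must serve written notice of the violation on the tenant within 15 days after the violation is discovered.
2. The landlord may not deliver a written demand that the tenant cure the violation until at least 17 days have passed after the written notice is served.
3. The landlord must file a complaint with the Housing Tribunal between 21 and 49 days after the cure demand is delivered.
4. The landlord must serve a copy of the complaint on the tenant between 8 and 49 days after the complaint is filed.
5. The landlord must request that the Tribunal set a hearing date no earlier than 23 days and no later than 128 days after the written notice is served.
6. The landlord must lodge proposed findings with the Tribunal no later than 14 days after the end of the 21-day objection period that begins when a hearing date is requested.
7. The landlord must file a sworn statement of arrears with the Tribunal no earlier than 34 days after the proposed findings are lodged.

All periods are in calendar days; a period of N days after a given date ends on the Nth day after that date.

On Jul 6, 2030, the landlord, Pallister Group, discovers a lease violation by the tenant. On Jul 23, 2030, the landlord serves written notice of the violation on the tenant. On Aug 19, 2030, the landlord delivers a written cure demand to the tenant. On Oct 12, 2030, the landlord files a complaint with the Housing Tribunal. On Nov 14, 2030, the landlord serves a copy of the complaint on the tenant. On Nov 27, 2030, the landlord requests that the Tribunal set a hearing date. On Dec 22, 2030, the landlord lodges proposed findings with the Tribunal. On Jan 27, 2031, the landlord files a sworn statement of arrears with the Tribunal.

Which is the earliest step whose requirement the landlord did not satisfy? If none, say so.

Step 1

Step 1 — counting 15 days from Jul 6, 2030 (when the violation is discovered) gives a deadline of Jul 21, 2030; done Jul 23, 2030 — 2 days late.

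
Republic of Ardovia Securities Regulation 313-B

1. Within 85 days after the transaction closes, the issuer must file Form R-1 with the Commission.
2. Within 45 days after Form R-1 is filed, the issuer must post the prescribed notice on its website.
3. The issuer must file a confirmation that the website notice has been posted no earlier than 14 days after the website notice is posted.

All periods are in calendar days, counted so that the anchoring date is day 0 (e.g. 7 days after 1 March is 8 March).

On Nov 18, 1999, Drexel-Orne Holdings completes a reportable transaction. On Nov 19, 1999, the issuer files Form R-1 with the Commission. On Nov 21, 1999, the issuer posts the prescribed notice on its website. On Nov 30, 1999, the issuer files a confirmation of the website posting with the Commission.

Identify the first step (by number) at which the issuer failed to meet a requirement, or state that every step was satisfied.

Step 1 — counting 85 days from Nov 18, 1999 (when the transaction closes) gives a deadline of Feb 11, 2000; done Nov 19, 1999 — timely.
Step 2 — counting 45 days from Nov 19, 1999 (when Form R-1 is filed) gives a deadline of Jan 3, 2000; completed Nov 21, 1999, before the deadline.
Step 3 — must wait 14 days from Nov 21, 1999 (when the website notice is posted), so not before Dec 5, 1999; acted on Nov 30, 1999, 5 days prematurely.
Later steps need not be reached.

Step 3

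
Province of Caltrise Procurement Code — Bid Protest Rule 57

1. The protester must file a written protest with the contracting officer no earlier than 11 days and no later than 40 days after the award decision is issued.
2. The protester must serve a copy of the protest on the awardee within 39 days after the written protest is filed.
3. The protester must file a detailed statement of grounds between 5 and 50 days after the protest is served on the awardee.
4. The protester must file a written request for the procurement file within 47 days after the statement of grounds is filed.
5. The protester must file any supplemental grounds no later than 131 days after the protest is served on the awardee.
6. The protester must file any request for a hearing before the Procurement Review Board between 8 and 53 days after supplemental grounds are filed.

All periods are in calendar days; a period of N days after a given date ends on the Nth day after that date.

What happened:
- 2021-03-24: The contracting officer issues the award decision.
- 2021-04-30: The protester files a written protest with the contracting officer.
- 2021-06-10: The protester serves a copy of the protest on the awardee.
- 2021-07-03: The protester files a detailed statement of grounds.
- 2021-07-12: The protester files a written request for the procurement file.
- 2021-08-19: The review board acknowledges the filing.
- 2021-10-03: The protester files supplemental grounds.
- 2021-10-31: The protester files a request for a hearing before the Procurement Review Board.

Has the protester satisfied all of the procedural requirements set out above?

No

(1) the permitted window runs from 2021-03-24 + 11 = 2021-04-04 to 2021-03-24 + 40 = 2021-05-03; done 2021-04-30 — within the window.
(2) due by 2021-04-30 + 39 days = 2021-06-08; 2021-06-10 misses that deadline by 2 days.
That is the first point of non-compliance.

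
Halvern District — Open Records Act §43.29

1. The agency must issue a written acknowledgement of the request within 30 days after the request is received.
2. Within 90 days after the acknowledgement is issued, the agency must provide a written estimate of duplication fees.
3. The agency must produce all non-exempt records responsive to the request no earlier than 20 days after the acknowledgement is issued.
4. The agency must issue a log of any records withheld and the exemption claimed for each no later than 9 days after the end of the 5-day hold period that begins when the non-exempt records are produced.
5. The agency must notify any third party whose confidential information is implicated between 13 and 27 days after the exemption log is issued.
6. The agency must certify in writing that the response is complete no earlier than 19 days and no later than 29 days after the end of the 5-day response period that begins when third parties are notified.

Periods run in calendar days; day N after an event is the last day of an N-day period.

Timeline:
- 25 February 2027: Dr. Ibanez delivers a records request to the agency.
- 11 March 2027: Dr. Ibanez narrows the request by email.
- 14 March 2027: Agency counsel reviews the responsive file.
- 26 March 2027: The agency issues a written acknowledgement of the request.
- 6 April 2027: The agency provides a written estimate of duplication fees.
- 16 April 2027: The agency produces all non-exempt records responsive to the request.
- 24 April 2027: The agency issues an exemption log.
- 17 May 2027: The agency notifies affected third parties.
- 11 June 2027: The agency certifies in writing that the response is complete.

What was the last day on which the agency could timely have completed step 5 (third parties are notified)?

Step 5 runs from 24 April 2027, when the exemption log is issued. The window is 13–27 days after 24 April 2027; it closes on 21 May 2027.

21 May 2027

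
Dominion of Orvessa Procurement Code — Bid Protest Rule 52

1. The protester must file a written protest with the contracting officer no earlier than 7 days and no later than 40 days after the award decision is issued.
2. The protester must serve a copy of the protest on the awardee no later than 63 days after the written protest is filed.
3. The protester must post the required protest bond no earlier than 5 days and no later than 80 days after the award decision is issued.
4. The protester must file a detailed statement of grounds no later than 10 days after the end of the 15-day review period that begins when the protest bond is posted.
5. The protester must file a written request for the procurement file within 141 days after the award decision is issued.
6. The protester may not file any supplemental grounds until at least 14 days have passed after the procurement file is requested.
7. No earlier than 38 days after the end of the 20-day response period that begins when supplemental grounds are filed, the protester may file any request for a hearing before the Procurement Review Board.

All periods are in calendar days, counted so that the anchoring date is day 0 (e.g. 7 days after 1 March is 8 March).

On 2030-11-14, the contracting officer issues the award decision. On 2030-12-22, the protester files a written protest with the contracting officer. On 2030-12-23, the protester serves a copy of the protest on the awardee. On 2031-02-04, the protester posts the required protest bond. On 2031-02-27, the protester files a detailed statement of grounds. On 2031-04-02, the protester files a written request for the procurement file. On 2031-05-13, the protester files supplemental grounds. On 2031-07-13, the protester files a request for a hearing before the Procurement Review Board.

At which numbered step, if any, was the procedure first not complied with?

Step 3

Step 1 — 7 and 40 days from 2030-11-14 (when the award decision is issued) are 2030-11-21 and 2030-12-24 respectively; 2030-12-22 falls inside that range.
Step 2 — counting 63 days from 2030-12-22 (when the written protest is filed) gives a deadline of 2031-02-23; done 2030-12-23 — timely.
Step 3 — 5 and 80 days from 2030-11-14 (when the award decision is issued) are 2030-11-19 and 2031-02-02 respectively; done 2031-02-04 — 2 days after the window closed.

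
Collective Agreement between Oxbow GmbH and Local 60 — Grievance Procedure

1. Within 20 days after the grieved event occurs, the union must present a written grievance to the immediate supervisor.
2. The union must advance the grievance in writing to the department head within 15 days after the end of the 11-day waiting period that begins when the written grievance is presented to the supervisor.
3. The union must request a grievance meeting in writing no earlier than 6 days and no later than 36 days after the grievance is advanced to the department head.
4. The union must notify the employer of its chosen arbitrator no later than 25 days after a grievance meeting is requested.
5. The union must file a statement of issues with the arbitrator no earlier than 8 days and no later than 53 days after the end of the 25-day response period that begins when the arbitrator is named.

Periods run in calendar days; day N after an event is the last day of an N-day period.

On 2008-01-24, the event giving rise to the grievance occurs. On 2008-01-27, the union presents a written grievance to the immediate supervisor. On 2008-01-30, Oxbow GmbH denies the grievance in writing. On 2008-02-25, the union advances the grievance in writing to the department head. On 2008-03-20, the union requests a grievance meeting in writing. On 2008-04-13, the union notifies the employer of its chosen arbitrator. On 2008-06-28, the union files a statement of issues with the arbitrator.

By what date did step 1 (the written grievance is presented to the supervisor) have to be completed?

2008-02-13

Step 1 runs from 2008-01-24, when the grieved event occurs. 20 days after 2008-01-24 is 2008-02-13.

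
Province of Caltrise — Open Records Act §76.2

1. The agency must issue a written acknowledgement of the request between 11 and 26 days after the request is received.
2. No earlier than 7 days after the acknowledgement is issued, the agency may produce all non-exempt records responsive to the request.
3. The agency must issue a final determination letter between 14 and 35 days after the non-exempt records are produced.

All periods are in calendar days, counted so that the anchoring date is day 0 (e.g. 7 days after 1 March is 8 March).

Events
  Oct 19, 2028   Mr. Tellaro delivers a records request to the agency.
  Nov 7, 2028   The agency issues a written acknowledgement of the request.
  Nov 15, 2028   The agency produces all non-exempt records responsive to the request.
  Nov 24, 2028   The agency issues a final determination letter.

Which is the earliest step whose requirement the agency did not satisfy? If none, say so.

Step 1: the window is 11–26 days after Oct 19, 2028 (when the request is received), so Oct 30, 2028 through Nov 14, 2028; done Nov 7, 2028, which is between those dates.
Step 2: the earliest permitted date is 7 days after Nov 7, 2028 (when the acknowledgement is issued), i.e. Nov 14, 2028; done Nov 15, 2028, after the minimum wait.
Step 3: the window is 14–35 days after Nov 15, 2028 (when the non-exempt records are produced), so Nov 29, 2028 through Dec 20, 2028; done Nov 24, 2028 — 5 days before the window opened.

Step 3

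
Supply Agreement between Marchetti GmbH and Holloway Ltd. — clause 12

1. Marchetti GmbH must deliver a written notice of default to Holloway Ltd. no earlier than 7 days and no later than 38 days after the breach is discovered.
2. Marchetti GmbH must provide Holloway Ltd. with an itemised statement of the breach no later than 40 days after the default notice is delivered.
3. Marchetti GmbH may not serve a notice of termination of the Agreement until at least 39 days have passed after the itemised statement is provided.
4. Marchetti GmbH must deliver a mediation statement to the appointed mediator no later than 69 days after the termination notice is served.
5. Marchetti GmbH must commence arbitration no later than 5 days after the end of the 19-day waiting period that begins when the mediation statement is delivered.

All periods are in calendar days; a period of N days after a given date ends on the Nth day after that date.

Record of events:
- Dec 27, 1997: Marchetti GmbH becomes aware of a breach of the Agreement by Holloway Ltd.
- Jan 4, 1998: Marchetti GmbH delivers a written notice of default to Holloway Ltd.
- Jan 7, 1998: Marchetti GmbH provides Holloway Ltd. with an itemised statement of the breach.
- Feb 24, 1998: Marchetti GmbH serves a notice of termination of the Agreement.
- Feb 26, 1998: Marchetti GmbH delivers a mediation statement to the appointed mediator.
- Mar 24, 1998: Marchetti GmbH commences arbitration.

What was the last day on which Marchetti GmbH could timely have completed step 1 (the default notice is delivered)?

Step 1 runs from Dec 27, 1997, when the breach is discovered. The window is 7–38 days after Dec 27, 1997; it closes on Feb 3, 1998.

Feb 3, 1998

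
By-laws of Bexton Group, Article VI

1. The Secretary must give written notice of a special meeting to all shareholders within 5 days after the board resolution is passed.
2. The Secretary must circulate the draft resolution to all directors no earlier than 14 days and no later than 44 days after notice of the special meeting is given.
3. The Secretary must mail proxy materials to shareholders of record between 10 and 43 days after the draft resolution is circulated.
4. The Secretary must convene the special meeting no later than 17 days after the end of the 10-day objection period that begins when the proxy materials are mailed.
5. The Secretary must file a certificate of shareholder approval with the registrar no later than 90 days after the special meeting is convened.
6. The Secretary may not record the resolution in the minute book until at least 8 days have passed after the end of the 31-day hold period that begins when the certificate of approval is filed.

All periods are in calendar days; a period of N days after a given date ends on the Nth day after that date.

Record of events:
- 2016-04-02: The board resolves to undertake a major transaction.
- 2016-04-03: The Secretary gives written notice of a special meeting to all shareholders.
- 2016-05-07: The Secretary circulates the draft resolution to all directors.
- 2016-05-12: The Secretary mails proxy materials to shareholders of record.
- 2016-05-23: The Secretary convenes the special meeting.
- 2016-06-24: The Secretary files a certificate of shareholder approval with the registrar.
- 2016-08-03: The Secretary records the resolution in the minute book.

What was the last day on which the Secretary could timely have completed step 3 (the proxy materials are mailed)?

Step 3 runs from 2016-05-07, when the draft resolution is circulated. The window is 10–43 days after 2016-05-07; it closes on 2016-06-19.

2016-06-19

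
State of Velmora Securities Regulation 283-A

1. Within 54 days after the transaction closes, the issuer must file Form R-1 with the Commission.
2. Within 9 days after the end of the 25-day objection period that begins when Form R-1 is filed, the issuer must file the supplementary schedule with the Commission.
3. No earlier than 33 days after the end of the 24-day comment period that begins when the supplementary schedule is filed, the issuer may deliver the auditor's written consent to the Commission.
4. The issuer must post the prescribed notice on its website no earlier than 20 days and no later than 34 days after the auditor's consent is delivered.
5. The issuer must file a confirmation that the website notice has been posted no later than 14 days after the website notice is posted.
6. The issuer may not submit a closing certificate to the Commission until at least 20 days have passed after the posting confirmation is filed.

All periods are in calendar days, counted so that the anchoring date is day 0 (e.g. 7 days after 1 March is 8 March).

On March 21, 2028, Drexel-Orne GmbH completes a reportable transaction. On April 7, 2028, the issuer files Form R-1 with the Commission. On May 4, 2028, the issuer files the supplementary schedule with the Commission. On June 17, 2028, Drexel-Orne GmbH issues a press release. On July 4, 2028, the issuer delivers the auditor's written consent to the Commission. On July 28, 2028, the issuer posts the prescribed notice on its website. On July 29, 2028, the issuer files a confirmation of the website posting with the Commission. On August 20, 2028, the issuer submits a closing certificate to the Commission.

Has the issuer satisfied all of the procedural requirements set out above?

Step 1: 54 days after March 21, 2028 (when the transaction closes) is May 14, 2028; completed April 7, 2028, before the deadline.
Step 2: 9 days after May 2, 2028 (end of the 25-day objection period, which began when Form R-1 is filed on April 7, 2028) is May 11, 2028; done May 4, 2028 — timely.
Step 3: the earliest permitted date is 33 days after May 28, 2028 (end of the 24-day comment period, which began when the supplementary schedule is filed on May 4, 2028), i.e. June 30, 2028; done July 4, 2028, after the minimum wait.
Step 4: the window is 20–34 days after July 4, 2028 (when the auditor's consent is delivered), so July 24, 2028 through August 7, 2028; done July 28, 2028 — within the window.
Step 5: 14 days after July 28, 2028 (when the website notice is posted) is August 11, 2028; July 29, 2028 is within that limit.
Step 6: the earliest permitted date is 20 days after July 29, 2028 (when the posting confirmation is filed), i.e. August 18, 2028; done August 20, 2028, after the minimum wait.

Yes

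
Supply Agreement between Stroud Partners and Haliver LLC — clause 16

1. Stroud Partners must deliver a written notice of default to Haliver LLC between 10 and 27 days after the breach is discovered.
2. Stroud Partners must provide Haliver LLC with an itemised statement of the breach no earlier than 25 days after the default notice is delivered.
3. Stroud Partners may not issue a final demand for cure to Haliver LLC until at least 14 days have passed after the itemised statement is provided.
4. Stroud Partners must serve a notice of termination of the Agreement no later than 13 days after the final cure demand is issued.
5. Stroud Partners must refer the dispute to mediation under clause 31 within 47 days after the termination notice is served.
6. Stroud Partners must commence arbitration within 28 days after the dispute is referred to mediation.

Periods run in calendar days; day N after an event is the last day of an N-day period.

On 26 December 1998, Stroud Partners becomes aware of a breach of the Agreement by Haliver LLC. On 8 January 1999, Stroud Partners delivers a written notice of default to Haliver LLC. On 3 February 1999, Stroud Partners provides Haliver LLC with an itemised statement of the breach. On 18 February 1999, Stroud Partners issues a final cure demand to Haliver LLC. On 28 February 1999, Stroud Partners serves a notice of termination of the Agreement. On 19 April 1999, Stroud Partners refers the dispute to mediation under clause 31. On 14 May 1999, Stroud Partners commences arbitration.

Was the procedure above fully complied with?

No

Step 1 — 10 and 27 days from 26 December 1998 (when the breach is discovered) are 5 January 1999 and 22 January 1999 respectively; done 8 January 1999 — within the window.
Step 2 — must wait 25 days from 8 January 1999 (when the default notice is delivered), so not before 2 February 1999; 3 February 1999 is on or after that date.
Step 3 — must wait 14 days from 3 February 1999 (when the itemised statement is provided), so not before 17 February 1999; done 18 February 1999 — permitted.
Step 4 — counting 13 days from 18 February 1999 (when the final cure demand is issued) gives a deadline of 3 March 1999; 28 February 1999 is within that limit.
Step 5 — counting 47 days from 28 February 1999 (when the termination notice is served) gives a deadline of 16 April 1999; done 19 April 1999 — 3 days late.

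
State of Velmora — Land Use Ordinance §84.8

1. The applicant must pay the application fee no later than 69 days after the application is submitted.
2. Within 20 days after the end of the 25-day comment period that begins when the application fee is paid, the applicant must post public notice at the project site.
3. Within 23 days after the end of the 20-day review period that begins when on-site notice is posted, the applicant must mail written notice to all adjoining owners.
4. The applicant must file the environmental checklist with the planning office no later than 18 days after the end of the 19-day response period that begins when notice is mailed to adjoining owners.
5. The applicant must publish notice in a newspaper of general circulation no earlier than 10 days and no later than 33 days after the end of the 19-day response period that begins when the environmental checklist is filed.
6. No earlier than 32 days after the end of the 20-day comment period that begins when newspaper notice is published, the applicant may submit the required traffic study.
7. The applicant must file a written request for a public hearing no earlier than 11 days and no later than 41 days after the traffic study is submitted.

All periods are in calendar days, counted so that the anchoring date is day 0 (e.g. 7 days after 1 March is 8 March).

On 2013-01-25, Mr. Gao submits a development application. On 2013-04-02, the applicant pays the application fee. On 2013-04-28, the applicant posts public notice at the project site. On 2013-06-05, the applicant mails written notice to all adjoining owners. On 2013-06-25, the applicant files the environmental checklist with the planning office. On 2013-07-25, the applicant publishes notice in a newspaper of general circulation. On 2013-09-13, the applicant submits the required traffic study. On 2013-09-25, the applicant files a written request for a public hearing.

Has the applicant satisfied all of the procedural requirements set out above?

Step 1: 69 days after 2013-01-25 (when the application is submitted) is 2013-04-04; done 2013-04-02 — timely.
Step 2: 20 days after 2013-04-27 (end of the 25-day comment period, which began when the application fee is paid on 2013-04-02) is 2013-05-17; done 2013-04-28 — timely.
Step 3: 23 days after 2013-05-18 (end of the 20-day review period, which began when on-site notice is posted on 2013-04-28) is 2013-06-10; done 2013-06-05 — timely.
Step 4: 18 days after 2013-06-24 (end of the 19-day response period, which began when notice is mailed to adjoining owners on 2013-06-05) is 2013-07-12; completed 2013-06-25, before the deadline.
Step 5: the window is 10–33 days after 2013-07-14 (end of the 19-day response period, which began when the environmental checklist is filed on 2013-06-25), so 2013-07-24 through 2013-08-16; done 2013-07-25, which is between those dates.
Step 6: the earliest permitted date is 32 days after 2013-08-14 (end of the 20-day comment period, which began when newspaper notice is published on 2013-07-25), i.e. 2013-09-15; 2013-09-13 is 2 days before the earliest permitted date.

No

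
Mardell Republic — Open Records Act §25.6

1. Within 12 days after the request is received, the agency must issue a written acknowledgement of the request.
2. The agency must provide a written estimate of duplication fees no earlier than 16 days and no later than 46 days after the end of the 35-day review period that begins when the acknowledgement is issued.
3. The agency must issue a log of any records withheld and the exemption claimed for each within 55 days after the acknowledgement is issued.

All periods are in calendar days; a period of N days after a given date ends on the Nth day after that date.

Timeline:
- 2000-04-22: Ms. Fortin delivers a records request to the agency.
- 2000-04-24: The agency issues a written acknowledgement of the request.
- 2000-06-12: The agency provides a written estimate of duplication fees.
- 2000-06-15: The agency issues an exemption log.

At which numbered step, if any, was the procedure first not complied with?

Step 2

(1) due by 2000-04-22 + 12 days = 2000-05-04; done 2000-04-24 — timely.
(2) the permitted window runs from 2000-05-29 + 16 = 2000-06-14 to 2000-05-29 + 46 = 2000-07-14; done 2000-06-12 — 2 days before the window opened.
That is the first point of non-compliance.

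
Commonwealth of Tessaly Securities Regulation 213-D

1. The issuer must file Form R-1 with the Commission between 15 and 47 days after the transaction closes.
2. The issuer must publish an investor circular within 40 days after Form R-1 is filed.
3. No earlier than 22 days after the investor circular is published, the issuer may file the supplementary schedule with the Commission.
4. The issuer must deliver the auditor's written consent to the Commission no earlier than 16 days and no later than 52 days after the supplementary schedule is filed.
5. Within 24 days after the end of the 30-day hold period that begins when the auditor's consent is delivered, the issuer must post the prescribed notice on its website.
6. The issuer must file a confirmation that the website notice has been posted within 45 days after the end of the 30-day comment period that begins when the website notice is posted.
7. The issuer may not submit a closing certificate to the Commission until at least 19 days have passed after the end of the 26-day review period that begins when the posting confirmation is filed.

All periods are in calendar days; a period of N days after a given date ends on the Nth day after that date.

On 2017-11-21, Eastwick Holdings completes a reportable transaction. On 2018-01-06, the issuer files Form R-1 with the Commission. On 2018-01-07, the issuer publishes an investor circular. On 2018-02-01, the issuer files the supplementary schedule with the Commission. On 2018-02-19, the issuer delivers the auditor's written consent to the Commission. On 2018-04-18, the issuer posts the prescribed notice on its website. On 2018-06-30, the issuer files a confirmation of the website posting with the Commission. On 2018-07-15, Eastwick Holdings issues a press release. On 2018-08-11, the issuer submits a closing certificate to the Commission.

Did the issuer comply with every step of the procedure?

No

(1) the permitted window runs from 2017-11-21 + 15 = 2017-12-06 to 2017-11-21 + 47 = 2018-01-07; 2018-01-06 falls inside that range.
(2) due by 2018-01-06 + 40 days = 2018-02-15; done 2018-01-07 — timely.
(3) permitted from 2018-01-07 + 22 days = 2018-01-29 onward; done 2018-02-01 — permitted.
(4) the permitted window runs from 2018-02-01 + 16 = 2018-02-17 to 2018-02-01 + 52 = 2018-03-25; 2018-02-19 falls inside that range.
(5) due by 2018-03-21 + 24 days = 2018-04-14; not done until 2018-04-18, 4 days after the deadline.
That is the first point of non-compliance.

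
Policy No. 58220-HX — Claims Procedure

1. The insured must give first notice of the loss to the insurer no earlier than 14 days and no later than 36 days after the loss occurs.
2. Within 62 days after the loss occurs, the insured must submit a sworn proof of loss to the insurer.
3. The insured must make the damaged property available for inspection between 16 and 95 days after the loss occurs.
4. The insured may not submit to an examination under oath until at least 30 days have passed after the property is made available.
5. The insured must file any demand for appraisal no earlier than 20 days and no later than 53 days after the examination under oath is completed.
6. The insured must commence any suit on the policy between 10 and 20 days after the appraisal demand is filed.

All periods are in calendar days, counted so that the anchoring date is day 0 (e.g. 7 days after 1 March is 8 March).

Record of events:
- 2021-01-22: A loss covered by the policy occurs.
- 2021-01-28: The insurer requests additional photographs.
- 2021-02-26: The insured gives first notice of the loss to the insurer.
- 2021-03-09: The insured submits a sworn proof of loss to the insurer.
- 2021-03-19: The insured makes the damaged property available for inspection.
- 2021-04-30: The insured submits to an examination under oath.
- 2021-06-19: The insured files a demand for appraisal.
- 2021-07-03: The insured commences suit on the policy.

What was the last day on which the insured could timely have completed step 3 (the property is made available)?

Step 3 runs from 2021-01-22, when the loss occurs. The window is 16–95 days after 2021-01-22; it closes on 2021-04-27.

2021-04-27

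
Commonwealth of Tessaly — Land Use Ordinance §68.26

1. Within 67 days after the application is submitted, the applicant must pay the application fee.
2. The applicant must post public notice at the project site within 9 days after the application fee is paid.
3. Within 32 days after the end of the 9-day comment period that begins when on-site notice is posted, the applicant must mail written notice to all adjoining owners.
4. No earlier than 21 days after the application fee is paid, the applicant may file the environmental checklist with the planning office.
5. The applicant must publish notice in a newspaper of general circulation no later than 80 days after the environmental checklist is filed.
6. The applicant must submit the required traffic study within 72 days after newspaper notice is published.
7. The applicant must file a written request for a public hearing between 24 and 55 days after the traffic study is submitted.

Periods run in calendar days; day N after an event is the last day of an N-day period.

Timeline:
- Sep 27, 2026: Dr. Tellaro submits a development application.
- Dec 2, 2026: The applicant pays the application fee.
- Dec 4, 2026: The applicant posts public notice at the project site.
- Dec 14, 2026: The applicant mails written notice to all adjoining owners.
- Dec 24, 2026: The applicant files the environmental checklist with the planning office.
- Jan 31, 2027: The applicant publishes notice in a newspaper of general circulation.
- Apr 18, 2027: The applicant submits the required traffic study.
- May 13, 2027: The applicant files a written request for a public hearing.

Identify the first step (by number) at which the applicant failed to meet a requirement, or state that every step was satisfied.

(1) due by Sep 27, 2026 + 67 days = Dec 3, 2026; done Dec 2, 2026 — timely.
(2) due by Dec 2, 2026 + 9 days = Dec 11, 2026; completed Dec 4, 2026, before the deadline.
(3) due by Dec 13, 2026 + 32 days = Jan 14, 2027; completed Dec 14, 2026, before the deadline.
(4) permitted from Dec 2, 2026 + 21 days = Dec 23, 2026 onward; done Dec 24, 2026 — permitted.
(5) due by Dec 24, 2026 + 80 days = Mar 14, 2027; done Jan 31, 2027 — timely.
(6) due by Jan 31, 2027 + 72 days = Apr 13, 2027; done Apr 18, 2027 — 5 days late.

Step 6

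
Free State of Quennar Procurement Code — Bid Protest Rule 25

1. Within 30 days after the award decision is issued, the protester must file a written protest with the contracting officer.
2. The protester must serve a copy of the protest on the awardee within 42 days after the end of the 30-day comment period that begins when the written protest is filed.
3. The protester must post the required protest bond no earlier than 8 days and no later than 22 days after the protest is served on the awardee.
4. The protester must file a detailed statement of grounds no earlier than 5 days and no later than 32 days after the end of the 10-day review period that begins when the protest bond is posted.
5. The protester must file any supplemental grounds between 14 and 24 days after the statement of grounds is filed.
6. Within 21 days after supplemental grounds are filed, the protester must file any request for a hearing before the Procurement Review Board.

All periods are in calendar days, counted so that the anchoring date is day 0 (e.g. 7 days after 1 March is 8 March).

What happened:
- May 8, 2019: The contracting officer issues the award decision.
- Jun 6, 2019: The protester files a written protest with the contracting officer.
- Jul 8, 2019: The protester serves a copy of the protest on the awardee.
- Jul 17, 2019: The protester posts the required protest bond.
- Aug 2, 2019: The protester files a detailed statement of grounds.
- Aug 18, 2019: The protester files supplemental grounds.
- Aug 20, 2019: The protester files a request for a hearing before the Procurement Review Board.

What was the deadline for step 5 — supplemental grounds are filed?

Aug 26, 2019

Step 5 runs from Aug 2, 2019, when the statement of grounds is filed. The window is 14–24 days after Aug 2, 2019; it closes on Aug 26, 2019.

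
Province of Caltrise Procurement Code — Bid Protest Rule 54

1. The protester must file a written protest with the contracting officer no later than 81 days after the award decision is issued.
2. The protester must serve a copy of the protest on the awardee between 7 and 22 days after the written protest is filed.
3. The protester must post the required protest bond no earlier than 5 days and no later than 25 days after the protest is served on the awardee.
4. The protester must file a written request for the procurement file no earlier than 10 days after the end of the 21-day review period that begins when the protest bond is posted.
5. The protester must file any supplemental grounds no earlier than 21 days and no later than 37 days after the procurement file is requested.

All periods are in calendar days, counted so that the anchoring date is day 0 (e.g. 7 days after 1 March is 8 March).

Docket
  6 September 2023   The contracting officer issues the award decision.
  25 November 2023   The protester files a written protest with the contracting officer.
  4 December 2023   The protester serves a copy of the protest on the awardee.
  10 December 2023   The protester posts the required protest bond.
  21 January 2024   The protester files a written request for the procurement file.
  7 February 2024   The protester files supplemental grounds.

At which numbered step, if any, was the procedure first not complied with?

Step 5

(1) due by 6 September 2023 + 81 days = 26 November 2023; completed 25 November 2023, before the deadline.
(2) the permitted window runs from 25 November 2023 + 7 = 2 December 2023 to 25 November 2023 + 22 = 17 December 2023; done 4 December 2023, which is between those dates.
(3) the permitted window runs from 4 December 2023 + 5 = 9 December 2023 to 4 December 2023 + 25 = 29 December 2023; done 10 December 2023, which is between those dates.
(4) permitted from 31 December 2023 + 10 days = 10 January 2024 onward; done 21 January 2024 — permitted.
(5) the permitted window runs from 21 January 2024 + 21 = 11 February 2024 to 21 January 2024 + 37 = 27 February 2024; 7 February 2024 is 4 days too early.
That is the first point of non-compliance.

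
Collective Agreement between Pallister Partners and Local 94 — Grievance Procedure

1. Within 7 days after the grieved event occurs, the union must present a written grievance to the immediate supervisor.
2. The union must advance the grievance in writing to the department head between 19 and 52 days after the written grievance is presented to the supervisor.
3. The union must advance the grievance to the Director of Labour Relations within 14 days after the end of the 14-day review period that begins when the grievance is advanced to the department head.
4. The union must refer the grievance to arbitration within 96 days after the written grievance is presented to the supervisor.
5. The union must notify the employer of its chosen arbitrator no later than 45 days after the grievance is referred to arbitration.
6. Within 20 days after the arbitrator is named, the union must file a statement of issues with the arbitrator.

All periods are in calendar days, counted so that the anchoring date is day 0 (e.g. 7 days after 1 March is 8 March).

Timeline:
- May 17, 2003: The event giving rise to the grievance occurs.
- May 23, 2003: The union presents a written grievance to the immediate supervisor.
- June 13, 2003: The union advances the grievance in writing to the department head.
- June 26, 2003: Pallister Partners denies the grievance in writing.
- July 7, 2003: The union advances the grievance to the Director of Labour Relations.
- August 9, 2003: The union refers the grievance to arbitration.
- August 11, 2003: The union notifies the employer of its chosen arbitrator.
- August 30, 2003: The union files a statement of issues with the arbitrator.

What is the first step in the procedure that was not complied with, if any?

Step 1: 7 days after May 17, 2003 (when the grieved event occurs) is May 24, 2003; May 23, 2003 is within that limit.
Step 2: the window is 19–52 days after May 23, 2003 (when the written grievance is presented to the supervisor), so June 11, 2003 through July 14, 2003; June 13, 2003 falls inside that range.
Step 3: 14 days after June 27, 2003 (end of the 14-day review period, which began when the grievance is advanced to the department head on June 13, 2003) is July 11, 2003; done July 7, 2003 — timely.
Step 4: 96 days after May 23, 2003 (when the written grievance is presented to the supervisor) is August 27, 2003; completed August 9, 2003, before the deadline.
Step 5: 45 days after August 9, 2003 (when the grievance is referred to arbitration) is September 23, 2003; completed August 11, 2003, before the deadline.
Step 6: 20 days after August 11, 2003 (when the arbitrator is named) is August 31, 2003; August 30, 2003 is within that limit.

None — every step was satisfied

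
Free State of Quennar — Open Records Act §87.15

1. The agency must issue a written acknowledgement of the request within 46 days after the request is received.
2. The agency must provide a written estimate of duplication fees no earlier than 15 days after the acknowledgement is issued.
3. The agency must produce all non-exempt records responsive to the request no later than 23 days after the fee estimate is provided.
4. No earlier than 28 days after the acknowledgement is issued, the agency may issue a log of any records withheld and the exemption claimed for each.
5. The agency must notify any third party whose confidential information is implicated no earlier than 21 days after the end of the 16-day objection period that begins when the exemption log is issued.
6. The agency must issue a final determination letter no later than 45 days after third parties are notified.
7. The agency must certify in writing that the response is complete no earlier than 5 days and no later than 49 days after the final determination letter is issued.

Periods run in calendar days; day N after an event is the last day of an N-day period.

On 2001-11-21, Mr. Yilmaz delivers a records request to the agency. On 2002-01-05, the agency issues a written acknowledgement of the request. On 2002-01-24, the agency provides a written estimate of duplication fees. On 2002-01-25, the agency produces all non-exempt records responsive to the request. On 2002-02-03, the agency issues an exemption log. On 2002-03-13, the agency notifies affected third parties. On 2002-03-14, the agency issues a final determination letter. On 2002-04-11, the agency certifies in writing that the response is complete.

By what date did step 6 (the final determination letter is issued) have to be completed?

2002-04-27

Step 6 runs from 2002-03-13, when third parties are notified. 45 days after 2002-03-13 is 2002-04-27.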